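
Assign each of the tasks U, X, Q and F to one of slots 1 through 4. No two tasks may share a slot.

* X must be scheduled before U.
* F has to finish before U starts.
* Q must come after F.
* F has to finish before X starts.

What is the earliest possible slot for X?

Precedence pushes X to at least 2; downstream work caps X at 3.
X at 2 is achievable: Q in 4, F in 1, U in 3, X in 2.

2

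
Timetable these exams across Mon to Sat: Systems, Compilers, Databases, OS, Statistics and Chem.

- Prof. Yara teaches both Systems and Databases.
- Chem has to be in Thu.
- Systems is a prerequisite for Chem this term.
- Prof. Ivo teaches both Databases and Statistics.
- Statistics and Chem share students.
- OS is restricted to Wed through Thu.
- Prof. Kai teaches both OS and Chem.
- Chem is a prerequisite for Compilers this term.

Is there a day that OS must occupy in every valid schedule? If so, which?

OS's window is Wed–Thu.
Chem is fixed at Thu, and OS can't share a day with Chem.
So OS must be Wed.

Wed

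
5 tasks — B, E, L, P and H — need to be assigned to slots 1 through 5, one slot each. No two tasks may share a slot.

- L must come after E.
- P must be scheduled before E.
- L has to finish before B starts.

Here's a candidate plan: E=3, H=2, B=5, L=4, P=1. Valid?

Valid

L has to finish before B starts — holds.
L must come after E — holds.
P must be scheduled before E — holds.
No two tasks may share a slot — holds.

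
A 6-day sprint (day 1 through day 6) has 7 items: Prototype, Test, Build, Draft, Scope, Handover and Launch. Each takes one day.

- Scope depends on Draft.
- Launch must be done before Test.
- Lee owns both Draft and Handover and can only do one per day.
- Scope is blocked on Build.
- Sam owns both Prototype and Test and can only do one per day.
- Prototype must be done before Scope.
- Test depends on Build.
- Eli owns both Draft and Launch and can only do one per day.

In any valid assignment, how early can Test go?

day 2

Precedence pushes Test to at least day 2.
Test at day 2 is achievable: Build=day 1; Test=day 2; Scope=day 3; Launch=day 1; Handover=day 1; Prototype=day 1; Draft=day 2.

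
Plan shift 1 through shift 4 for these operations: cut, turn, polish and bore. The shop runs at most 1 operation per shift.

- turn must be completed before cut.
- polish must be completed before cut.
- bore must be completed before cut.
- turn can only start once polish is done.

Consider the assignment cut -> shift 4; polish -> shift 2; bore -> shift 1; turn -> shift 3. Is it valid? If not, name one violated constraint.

Yes, all constraints hold

The shop runs at most 1 operation per shift — holds.
turn can only start once polish is done — holds.
polish must be completed before cut — holds.
turn must be completed before cut — holds.
bore must be completed before cut — holds.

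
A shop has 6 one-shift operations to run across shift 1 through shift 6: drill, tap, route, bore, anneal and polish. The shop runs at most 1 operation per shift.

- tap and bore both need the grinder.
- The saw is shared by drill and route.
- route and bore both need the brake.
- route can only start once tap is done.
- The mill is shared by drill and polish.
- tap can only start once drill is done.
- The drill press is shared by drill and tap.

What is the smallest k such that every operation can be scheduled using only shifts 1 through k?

The precedence chain requires at least 3 distinct shifts.
With at most 1 per shift and 6 operations, at least 6 shifts are needed.
6 works (last occupied shift: shift 6): for example polish in shift 6, drill in shift 1, bore in shift 4, route in shift 3, anneal in shift 5, tap in shift 2.

6 shifts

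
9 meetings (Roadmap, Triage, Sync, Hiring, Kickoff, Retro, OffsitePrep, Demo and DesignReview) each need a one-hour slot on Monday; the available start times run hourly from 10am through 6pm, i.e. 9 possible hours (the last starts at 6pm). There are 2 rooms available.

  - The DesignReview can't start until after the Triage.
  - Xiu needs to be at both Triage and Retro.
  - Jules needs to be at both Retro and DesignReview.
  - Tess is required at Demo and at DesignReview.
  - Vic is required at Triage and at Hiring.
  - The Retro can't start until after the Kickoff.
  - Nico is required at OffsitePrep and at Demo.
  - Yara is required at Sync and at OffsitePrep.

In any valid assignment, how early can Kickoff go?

10am

Downstream work caps Kickoff at 5pm.
Kickoff at 10am is achievable: Demo -> 2pm, Hiring -> 1pm, Roadmap -> 11am, Retro -> 11am, Triage -> 10am, Sync -> 12pm, DesignReview -> 12pm, OffsitePrep -> 1pm, Kickoff -> 10am.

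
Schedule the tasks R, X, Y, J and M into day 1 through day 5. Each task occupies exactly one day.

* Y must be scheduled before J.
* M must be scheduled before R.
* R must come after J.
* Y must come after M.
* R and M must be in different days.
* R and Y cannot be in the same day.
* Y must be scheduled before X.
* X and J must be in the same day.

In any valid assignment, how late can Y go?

day 3

Precedence pushes Y to at least day 2; downstream work caps Y at day 3.
Y at day 3 is achievable: M in day 1; R in day 5; J in day 4; X in day 4; Y in day 3.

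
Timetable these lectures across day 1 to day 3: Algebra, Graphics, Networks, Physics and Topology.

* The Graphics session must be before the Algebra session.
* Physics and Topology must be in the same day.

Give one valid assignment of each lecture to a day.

Graphics=day 1; Networks=day 1; Topology=day 1; Physics=day 1; Algebra=day 2

Checking: Graphics(day 1) before Algebra(day 2); Physics = Topology = day 1.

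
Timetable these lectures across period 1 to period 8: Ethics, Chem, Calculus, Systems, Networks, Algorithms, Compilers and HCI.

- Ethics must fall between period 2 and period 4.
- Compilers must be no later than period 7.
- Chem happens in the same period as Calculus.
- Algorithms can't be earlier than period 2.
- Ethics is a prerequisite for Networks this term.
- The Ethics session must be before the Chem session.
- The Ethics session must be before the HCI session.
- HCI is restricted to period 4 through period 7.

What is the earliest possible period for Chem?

period 3

Precedence pushes Chem to at least period 3.
Chem at period 3 is achievable: Networks -> period 3; Chem -> period 3; Algorithms -> period 2; Ethics -> period 2; HCI -> period 4; Compilers -> period 1; Systems -> period 1; Calculus -> period 3.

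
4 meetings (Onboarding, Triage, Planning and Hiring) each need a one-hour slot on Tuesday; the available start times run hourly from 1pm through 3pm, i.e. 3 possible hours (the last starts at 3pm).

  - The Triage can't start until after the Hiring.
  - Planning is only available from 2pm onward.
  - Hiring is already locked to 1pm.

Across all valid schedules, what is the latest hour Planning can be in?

Planning is available from 2pm.
Planning at 3pm is achievable: Onboarding -> 1pm, Hiring -> 1pm, Triage -> 2pm, Planning -> 3pm.

3pm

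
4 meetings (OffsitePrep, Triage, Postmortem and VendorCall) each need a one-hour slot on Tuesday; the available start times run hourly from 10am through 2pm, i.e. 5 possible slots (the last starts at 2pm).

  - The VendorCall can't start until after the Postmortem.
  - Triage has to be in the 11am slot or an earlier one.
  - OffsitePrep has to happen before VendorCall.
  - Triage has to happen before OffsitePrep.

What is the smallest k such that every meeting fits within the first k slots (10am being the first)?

The precedence chain requires at least 3 distinct slots.
3 works (last occupied slot: 12pm): for example Triage=10am, VendorCall=12pm, Postmortem=10am, OffsitePrep=11am.

3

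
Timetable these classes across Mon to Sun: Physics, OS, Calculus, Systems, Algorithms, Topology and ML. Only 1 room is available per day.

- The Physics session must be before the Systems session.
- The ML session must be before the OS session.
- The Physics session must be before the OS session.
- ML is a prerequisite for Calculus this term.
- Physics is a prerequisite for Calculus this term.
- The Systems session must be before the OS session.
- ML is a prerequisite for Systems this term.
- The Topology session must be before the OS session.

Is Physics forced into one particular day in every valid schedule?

No

Physics can be Mon (e.g. OS in Fri, Algorithms in Sun, Topology in Thu, Physics in Mon, ML in Tue, Systems in Wed, Calculus in Sat) or Tue (e.g. Calculus -> Sat, ML -> Mon, Topology -> Thu, Physics -> Tue, Algorithms -> Sun, OS -> Fri, Systems -> Wed).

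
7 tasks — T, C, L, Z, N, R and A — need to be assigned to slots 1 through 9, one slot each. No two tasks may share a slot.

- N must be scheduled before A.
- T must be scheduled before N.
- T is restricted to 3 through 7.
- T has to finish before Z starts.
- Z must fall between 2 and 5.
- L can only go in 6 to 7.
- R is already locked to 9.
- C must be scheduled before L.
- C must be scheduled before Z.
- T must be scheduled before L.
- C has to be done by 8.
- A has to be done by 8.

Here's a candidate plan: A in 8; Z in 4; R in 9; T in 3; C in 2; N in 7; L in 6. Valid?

Yes, all constraints hold

T must be scheduled before L — holds.
T must be scheduled before N — holds.
T is restricted to 3 through 7 — holds.
Z must fall between 2 and 5 — holds.
R is already locked to 9 — holds.
C must be scheduled before Z — holds.
A has to be done by 8 — holds.
N must be scheduled before A — holds.
T has to finish before Z starts — holds.
No two tasks may share a slot — holds.
L can only go in 6 to 7 — holds.
C must be scheduled before L — holds.
C has to be done by 8 — holds.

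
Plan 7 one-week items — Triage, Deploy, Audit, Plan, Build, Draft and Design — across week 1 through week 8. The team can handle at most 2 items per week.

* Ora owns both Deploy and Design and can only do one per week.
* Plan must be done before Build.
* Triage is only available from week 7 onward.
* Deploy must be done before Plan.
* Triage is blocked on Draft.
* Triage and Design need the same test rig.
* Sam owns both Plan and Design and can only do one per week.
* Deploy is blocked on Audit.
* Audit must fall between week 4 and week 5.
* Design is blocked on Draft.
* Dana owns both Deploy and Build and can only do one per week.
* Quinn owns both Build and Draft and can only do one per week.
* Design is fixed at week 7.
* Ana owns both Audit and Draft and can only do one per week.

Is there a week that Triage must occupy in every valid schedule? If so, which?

Triage's window is week 7–week 8.
Design is fixed at week 7, and Triage can't share a week with Design.
So Triage must be week 8.

week 8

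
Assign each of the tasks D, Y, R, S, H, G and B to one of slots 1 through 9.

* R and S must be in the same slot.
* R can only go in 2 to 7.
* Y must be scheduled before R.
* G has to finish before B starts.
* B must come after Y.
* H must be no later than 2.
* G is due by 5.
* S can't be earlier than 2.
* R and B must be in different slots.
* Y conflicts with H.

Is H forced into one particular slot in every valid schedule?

H can be 1 (e.g. B in 4, H in 1, G in 1, R in 3, Y in 2, D in 1, S in 3) or 2 (e.g. S in 2; H in 2; G in 1; D in 1; R in 2; Y in 1; B in 3).

No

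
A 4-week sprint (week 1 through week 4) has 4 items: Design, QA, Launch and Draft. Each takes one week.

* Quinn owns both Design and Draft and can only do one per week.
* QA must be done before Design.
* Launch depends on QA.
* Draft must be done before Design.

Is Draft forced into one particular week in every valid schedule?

Draft can be week 1 (e.g. QA=week 1, Draft=week 1, Design=week 2, Launch=week 2) or week 2 (e.g. Launch=week 2; Draft=week 2; QA=week 1; Design=week 3).

No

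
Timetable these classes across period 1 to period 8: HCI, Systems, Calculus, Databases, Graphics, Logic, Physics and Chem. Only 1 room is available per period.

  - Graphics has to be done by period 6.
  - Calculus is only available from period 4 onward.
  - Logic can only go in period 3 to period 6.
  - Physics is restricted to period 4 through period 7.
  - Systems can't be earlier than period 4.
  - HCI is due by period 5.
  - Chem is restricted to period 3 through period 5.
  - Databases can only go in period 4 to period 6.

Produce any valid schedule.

Graphics -> period 2, Logic -> period 5, HCI -> period 1, Calculus -> period 8, Physics -> period 6, Chem -> period 3, Systems -> period 7, Databases -> period 4

Checking: Chem=period 3 in [period 3,period 5]; Systems=period 7 in [period 4,period 8]; Logic=period 5 in [period 3,period 6]; Calculus=period 8 in [period 4,period 8]; Graphics=period 2 in [period 1,period 6]; Databases=period 4 in [period 4,period 6]; HCI=period 1 in [period 1,period 5]; Physics=period 6 in [period 4,period 7]; max 1 per period (cap 1).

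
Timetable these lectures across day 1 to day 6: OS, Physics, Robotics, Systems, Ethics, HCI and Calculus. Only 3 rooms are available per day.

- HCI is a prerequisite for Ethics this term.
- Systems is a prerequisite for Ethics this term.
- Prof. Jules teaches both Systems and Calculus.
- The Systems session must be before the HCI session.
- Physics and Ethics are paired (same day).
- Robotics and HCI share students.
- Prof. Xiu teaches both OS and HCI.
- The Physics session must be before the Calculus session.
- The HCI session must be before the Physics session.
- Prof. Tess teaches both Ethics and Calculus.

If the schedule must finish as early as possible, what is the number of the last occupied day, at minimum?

4

The precedence chain requires at least 4 distinct days.
With at most 3 per day and 7 lectures, at least 3 days are needed.
4 works (last occupied day: day 4): for example Calculus in day 4, Ethics in day 3, OS in day 1, HCI in day 2, Systems in day 1, Physics in day 3, Robotics in day 1.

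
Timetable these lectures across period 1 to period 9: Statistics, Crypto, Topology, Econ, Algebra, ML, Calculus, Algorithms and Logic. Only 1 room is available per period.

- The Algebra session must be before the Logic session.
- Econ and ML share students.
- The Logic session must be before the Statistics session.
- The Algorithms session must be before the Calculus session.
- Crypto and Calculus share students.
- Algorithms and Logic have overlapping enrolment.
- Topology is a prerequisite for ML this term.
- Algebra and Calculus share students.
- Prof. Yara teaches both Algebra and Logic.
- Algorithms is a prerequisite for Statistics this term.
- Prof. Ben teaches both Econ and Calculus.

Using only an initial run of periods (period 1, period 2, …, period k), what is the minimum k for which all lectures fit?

9

The precedence chain requires at least 3 distinct periods.
With at most 1 per period and 9 lectures, at least 9 periods are needed.
9 works (last occupied period: period 9): for example Calculus -> period 7, Algebra -> period 2, Crypto -> period 8, Topology -> period 5, Logic -> period 3, Algorithms -> period 1, ML -> period 6, Econ -> period 9, Statistics -> period 4.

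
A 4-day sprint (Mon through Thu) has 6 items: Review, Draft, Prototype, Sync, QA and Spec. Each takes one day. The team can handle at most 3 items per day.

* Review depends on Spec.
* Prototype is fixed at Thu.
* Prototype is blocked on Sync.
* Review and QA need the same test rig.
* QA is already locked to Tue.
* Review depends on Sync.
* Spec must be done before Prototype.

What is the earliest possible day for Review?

Wed

Precedence pushes Review to at least Tue.
Review at Wed is achievable: Draft in Mon, Prototype in Thu, Spec in Mon, Review in Wed, Sync in Mon, QA in Tue.
Nothing earlier works — the conflict and capacity constraints rule out every day before Wed.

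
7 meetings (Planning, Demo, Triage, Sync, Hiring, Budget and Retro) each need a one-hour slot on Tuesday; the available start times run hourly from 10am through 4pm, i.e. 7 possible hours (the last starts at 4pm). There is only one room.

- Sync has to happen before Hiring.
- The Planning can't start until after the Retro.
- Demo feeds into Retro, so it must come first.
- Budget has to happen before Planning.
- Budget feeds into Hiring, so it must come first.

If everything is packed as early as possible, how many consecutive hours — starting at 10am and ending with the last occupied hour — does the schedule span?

7 hours

The precedence chain requires at least 3 distinct hours.
With at most 1 per hour and 7 meetings, at least 7 hours are needed.
7 works (last occupied hour: 4pm): for example Demo in 11am, Planning in 1pm, Triage in 4pm, Hiring in 3pm, Budget in 10am, Retro in 12pm, Sync in 2pm.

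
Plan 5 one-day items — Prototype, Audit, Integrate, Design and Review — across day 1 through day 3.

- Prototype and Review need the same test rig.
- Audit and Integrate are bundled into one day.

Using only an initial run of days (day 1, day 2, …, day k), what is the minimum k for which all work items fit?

Could 1 day be enough, i.e. nothing placed later than day 1? No: Review can't share with Prototype (day 1) → nothing is left.
So 1 day is not enough.
2 works (last occupied day: day 2): for example Review=day 2, Design=day 1, Audit=day 1, Prototype=day 1, Integrate=day 1.

2 days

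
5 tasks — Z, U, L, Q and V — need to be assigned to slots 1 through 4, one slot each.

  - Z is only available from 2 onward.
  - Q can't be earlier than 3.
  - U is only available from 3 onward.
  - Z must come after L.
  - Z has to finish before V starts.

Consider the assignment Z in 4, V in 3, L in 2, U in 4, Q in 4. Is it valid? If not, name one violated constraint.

Invalid. Z has to finish before V starts.

U is only available from 3 onward — holds.
Q can't be earlier than 3 — holds.
Z must come after L — holds.
Z is only available from 2 onward — holds.
Z has to finish before V starts — violated.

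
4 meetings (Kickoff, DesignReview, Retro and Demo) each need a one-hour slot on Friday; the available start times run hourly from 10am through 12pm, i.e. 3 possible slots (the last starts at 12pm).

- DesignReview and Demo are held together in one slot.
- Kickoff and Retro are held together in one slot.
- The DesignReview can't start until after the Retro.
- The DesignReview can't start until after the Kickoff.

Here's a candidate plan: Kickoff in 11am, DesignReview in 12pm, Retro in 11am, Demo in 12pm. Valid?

Valid

Kickoff and Retro are held together in one slot — holds.
The DesignReview can't start until after the Retro — holds.
DesignReview and Demo are held together in one slot — holds.
The DesignReview can't start until after the Kickoff — holds.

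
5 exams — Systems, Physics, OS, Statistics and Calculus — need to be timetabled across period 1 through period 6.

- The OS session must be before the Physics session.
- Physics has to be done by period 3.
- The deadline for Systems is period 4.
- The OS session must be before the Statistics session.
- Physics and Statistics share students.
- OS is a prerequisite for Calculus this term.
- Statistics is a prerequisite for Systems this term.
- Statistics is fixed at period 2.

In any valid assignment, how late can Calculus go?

period 6

Precedence pushes Calculus to at least period 2.
Calculus at period 6 is achievable: Calculus=period 6; Statistics=period 2; Systems=period 3; Physics=period 3; OS=period 1.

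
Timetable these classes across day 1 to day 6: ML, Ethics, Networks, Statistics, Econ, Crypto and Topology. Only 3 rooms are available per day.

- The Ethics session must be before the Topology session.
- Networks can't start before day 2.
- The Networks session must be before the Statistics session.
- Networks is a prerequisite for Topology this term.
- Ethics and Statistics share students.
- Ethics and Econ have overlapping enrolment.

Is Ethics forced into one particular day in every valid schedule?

No

Ethics can be day 1 (e.g. Ethics in day 1, Topology in day 3, Networks in day 2, Econ in day 2, Crypto in day 1, Statistics in day 3, ML in day 1) or day 2 (e.g. Crypto in day 1, Ethics in day 2, Networks in day 2, Econ in day 1, Topology in day 3, ML in day 1, Statistics in day 3).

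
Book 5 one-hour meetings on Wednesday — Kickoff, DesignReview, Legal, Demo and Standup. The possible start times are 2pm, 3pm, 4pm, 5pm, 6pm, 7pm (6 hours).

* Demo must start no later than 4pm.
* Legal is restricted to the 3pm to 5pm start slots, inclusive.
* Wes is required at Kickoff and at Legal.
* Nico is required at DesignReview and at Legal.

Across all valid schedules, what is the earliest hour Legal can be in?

Legal is available from 3pm; Legal's own window allows nothing later than 5pm.
Legal at 3pm is achievable: Standup -> 2pm, DesignReview -> 2pm, Kickoff -> 2pm, Demo -> 2pm, Legal -> 3pm.

3pm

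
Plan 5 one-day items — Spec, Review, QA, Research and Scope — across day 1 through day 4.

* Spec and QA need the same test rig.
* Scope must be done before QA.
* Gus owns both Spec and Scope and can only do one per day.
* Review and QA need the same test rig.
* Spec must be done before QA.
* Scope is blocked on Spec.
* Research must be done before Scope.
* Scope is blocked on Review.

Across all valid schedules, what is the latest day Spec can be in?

Downstream work caps Spec at day 2.
Spec at day 2 is achievable: Research -> day 1; Scope -> day 3; QA -> day 4; Spec -> day 2; Review -> day 1.

day 2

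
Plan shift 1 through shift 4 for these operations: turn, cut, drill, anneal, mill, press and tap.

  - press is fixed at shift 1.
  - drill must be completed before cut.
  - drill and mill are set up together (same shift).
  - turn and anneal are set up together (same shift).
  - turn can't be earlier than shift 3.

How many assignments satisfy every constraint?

48

Splitting on turn: it can be shift 3 (24), shift 4 (24). Listing each branch's schedules as (cut, drill, anneal, mill, press, tap) by shift number:
turn=shift 3: (2,1,3,1,1,1) (2,1,3,1,1,2) (2,1,3,1,1,3) (2,1,3,1,1,4) (3,1,3,1,1,1) (3,1,3,1,1,2) (3,1,3,1,1,3) (3,1,3,1,1,4) (3,2,3,2,1,1) (3,2,3,2,1,2) (3,2,3,2,1,3) (3,2,3,2,1,4) (4,1,3,1,1,1) (4,1,3,1,1,2) (4,1,3,1,1,3) (4,1,3,1,1,4) (4,2,3,2,1,1) (4,2,3,2,1,2) (4,2,3,2,1,3) (4,2,3,2,1,4) (4,3,3,3,1,1) (4,3,3,3,1,2) (4,3,3,3,1,3) (4,3,3,3,1,4) — 24.
turn=shift 4: (2,1,4,1,1,1) (2,1,4,1,1,2) (2,1,4,1,1,3) (2,1,4,1,1,4) (3,1,4,1,1,1) (3,1,4,1,1,2) (3,1,4,1,1,3) (3,1,4,1,1,4) (3,2,4,2,1,1) (3,2,4,2,1,2) (3,2,4,2,1,3) (3,2,4,2,1,4) (4,1,4,1,1,1) (4,1,4,1,1,2) (4,1,4,1,1,3) (4,1,4,1,1,4) (4,2,4,2,1,1) (4,2,4,2,1,2) (4,2,4,2,1,3) (4,2,4,2,1,4) (4,3,4,3,1,1) (4,3,4,3,1,2) (4,3,4,3,1,3) (4,3,4,3,1,4) — 24.
Summing: 24 + 24 = 48.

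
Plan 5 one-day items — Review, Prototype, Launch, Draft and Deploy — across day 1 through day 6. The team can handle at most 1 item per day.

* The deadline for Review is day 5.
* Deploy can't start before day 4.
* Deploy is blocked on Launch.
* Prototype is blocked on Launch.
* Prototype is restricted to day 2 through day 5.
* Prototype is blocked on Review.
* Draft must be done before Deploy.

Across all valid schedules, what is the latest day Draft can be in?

Downstream work caps Draft at day 5.
Draft at day 5 is achievable: Draft in day 5; Prototype in day 3; Launch in day 2; Review in day 1; Deploy in day 6.

day 5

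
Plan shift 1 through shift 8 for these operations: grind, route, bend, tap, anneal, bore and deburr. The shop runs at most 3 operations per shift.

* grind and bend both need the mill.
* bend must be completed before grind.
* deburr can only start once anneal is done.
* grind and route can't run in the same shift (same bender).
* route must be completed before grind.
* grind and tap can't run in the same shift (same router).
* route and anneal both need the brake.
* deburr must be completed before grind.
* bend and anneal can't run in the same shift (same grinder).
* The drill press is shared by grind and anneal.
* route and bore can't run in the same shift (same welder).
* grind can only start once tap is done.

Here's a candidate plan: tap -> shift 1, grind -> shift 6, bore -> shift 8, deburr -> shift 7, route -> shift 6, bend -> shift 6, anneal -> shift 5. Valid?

Invalid. deburr must be completed before grind.

route and anneal both need the brake — holds.
The drill press is shared by grind and anneal — holds.
grind and route can't run in the same shift (same bender) — violated.
route must be completed before grind — violated.
grind can only start once tap is done — holds.
The shop runs at most 3 operations per shift — holds.
deburr can only start once anneal is done — holds.
grind and tap can't run in the same shift (same router) — holds.
bend and anneal can't run in the same shift (same grinder) — holds.
deburr must be completed before grind — violated.
bend must be completed before grind — violated.
route and bore can't run in the same shift (same welder) — holds.
grind and bend both need the mill — violated.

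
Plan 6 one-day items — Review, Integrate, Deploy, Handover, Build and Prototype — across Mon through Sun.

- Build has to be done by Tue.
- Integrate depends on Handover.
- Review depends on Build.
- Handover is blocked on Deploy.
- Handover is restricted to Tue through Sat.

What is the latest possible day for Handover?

Sat

Handover is available from Tue; Handover's own window allows nothing later than Sat.
Handover at Sat is achievable: Prototype -> Mon; Deploy -> Mon; Integrate -> Sun; Handover -> Sat; Review -> Tue; Build -> Mon.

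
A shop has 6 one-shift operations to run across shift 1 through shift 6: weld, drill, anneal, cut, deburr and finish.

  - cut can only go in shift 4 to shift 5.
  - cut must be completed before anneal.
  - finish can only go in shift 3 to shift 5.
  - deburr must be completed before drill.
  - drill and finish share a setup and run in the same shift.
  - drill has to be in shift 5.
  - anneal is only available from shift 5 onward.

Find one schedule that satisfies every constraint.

finish=shift 5, cut=shift 4, deburr=shift 1, weld=shift 1, anneal=shift 5, drill=shift 5

Checking: cut(shift 4) before anneal(shift 5); deburr(shift 1) before drill(shift 5); drill = finish = shift 5; finish=shift 5 in [shift 3,shift 5]; cut=shift 4 in [shift 4,shift 5]; drill=shift 5 in [shift 5,shift 5]; anneal=shift 5 in [shift 5,shift 6].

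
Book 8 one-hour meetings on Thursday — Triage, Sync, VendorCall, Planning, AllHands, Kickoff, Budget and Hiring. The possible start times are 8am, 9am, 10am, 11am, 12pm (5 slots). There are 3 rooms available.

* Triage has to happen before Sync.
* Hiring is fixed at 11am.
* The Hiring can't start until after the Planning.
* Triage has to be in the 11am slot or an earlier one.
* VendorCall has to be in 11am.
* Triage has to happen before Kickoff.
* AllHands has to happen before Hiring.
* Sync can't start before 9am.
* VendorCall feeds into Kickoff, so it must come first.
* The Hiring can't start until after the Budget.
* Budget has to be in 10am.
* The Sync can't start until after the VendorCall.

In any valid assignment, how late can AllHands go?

Downstream work caps AllHands at 10am.
AllHands at 10am is achievable: Planning -> 8am; Sync -> 12pm; Hiring -> 11am; VendorCall -> 11am; Budget -> 10am; AllHands -> 10am; Kickoff -> 12pm; Triage -> 8am.

10am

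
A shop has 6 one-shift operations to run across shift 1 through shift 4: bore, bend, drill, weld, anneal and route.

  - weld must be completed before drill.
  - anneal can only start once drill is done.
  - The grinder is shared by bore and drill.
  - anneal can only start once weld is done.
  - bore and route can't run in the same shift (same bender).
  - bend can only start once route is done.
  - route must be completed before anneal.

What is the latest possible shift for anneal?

shift 4

Precedence pushes anneal to at least shift 3.
anneal at shift 4 is achievable: bend=shift 2, bore=shift 3, anneal=shift 4, route=shift 1, drill=shift 2, weld=shift 1.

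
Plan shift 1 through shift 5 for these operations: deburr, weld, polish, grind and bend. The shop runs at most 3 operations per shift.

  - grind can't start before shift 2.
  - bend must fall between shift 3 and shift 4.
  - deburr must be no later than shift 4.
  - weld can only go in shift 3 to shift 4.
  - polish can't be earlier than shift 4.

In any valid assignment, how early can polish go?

shift 4

Polish is available from shift 4.
polish at shift 4 is achievable: polish=shift 4, bend=shift 3, grind=shift 2, deburr=shift 1, weld=shift 3.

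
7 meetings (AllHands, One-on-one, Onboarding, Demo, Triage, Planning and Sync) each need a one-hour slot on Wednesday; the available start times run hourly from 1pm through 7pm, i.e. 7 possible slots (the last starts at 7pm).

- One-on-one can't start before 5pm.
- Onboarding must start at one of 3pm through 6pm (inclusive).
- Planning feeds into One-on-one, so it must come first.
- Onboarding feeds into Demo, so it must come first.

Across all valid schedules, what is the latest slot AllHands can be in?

7pm

AllHands at 7pm is achievable: One-on-one=5pm; Demo=4pm; Triage=1pm; Sync=1pm; Planning=1pm; Onboarding=3pm; AllHands=7pm.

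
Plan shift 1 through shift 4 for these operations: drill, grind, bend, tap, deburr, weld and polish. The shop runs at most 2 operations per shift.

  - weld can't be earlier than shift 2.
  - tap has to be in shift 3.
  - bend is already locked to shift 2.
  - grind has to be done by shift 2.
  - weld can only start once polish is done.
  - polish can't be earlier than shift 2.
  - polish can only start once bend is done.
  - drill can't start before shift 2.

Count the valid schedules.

Splitting on drill: it can be shift 2 (2), shift 4 (3). Listing each branch's schedules as (grind, bend, tap, deburr, weld, polish) by shift number:
drill=shift 2: (1,2,3,1,4,3) (1,2,3,4,4,3) — 2.
drill=shift 4: (1,2,3,1,4,3) (1,2,3,2,4,3) (2,2,3,1,4,3) — 3.
Summing: 2 + 3 = 5.

5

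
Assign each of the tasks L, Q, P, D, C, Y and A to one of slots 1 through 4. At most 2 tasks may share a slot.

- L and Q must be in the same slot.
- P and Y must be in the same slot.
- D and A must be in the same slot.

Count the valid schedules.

24

Splitting on L: it can be 1 (6), 2 (6), 3 (6), 4 (6). Listing each branch's schedules as (Q, P, D, C, Y, A):
L=1: (1,2,3,4,2,3) (1,2,4,3,2,4) (1,3,2,4,3,2) (1,3,4,2,3,4) (1,4,2,3,4,2) (1,4,3,2,4,3) — 6.
L=2: (2,1,3,4,1,3) (2,1,4,3,1,4) (2,3,1,4,3,1) (2,3,4,1,3,4) (2,4,1,3,4,1) (2,4,3,1,4,3) — 6.
L=3: (3,1,2,4,1,2) (3,1,4,2,1,4) (3,2,1,4,2,1) (3,2,4,1,2,4) (3,4,1,2,4,1) (3,4,2,1,4,2) — 6.
L=4: (4,1,2,3,1,2) (4,1,3,2,1,3) (4,2,1,3,2,1) (4,2,3,1,2,3) (4,3,1,2,3,1) (4,3,2,1,3,2) — 6.
Summing: 6 + 6 + 6 + 6 = 24.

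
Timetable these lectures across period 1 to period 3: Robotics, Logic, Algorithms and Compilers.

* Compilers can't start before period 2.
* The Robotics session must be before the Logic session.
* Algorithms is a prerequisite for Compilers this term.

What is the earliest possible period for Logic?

period 2

Precedence pushes Logic to at least period 2.
Logic at period 2 is achievable: Robotics -> period 1; Logic -> period 2; Compilers -> period 2; Algorithms -> period 1.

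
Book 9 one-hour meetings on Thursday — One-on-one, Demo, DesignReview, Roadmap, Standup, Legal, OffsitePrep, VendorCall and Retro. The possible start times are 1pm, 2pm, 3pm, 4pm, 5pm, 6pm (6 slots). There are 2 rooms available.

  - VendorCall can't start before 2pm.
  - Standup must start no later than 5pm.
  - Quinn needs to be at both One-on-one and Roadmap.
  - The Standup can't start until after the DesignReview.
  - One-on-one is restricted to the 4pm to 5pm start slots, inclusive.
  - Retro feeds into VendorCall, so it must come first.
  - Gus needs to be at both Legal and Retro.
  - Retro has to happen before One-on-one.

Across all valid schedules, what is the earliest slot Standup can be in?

Precedence pushes Standup to at least 2pm; Standup's own window allows nothing later than 5pm.
Standup at 2pm is achievable: Legal -> 4pm; Roadmap -> 3pm; Demo -> 3pm; DesignReview -> 1pm; Standup -> 2pm; Retro -> 1pm; OffsitePrep -> 5pm; One-on-one -> 4pm; VendorCall -> 2pm.

2pm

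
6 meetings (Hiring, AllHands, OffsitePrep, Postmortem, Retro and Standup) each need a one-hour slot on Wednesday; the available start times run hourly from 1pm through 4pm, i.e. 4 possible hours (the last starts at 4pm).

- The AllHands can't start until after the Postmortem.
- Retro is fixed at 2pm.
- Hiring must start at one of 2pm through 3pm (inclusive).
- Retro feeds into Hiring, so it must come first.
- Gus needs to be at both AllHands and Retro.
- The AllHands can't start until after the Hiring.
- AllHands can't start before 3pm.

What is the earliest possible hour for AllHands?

4pm

AllHands is available from 3pm; precedence pushes AllHands to at least 4pm.
AllHands at 4pm is achievable: AllHands in 4pm; Standup in 1pm; OffsitePrep in 1pm; Hiring in 3pm; Retro in 2pm; Postmortem in 1pm.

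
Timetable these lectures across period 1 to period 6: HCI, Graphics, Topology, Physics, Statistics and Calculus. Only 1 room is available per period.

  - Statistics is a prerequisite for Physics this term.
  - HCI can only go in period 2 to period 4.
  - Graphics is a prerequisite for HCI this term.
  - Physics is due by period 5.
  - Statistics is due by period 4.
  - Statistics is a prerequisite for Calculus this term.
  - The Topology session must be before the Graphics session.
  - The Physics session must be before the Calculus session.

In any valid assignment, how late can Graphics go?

period 3

Precedence pushes Graphics to at least period 2; downstream work caps Graphics at period 3.
Graphics at period 3 is achievable: HCI=period 4, Topology=period 2, Graphics=period 3, Statistics=period 1, Physics=period 5, Calculus=period 6.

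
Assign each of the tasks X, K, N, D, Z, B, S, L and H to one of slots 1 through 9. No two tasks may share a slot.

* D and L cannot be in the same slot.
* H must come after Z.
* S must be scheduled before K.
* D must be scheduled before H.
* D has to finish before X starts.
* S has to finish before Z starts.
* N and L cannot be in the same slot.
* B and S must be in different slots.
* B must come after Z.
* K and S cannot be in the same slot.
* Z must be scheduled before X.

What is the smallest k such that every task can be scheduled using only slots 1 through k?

9

The precedence chain requires at least 3 distinct slots.
With at most 1 per slot and 9 tasks, at least 9 slots are needed.
9 works (last occupied slot: 9): for example D=3; B=7; S=1; N=8; L=9; H=5; K=6; Z=2; X=4.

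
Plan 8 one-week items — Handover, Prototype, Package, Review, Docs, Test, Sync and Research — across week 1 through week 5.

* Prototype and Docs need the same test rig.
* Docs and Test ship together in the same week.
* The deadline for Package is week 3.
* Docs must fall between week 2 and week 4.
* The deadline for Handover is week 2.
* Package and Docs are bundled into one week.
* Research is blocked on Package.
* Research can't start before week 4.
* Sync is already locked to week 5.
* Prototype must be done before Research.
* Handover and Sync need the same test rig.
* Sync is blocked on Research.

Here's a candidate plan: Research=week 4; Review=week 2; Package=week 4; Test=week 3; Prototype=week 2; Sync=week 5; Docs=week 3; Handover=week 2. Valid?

Sync is already locked to week 5 — holds.
Docs must fall between week 2 and week 4 — holds.
Research is blocked on Package — violated.
The deadline for Handover is week 2 — holds.
Package and Docs are bundled into one week — violated.
Handover and Sync need the same test rig — holds.
Research can't start before week 4 — holds.
Sync is blocked on Research — holds.
Prototype must be done before Research — holds.
The deadline for Package is week 3 — violated.
Prototype and Docs need the same test rig — holds.
Docs and Test ship together in the same week — holds.

Invalid. The deadline for Package is week 3.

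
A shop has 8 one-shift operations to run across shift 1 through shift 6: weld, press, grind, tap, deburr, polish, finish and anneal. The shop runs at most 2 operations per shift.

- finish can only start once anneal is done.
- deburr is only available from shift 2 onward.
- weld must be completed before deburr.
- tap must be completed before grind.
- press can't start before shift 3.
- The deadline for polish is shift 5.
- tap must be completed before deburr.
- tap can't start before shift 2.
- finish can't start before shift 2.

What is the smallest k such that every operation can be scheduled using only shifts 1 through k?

The precedence chain requires at least 2 distinct shifts.
With at most 2 per shift and 8 operations, at least 4 shifts are needed.
press can't be placed before shift 3, so the schedule must run through at least shift 3.
4 works (last occupied shift: shift 4): for example finish=shift 2, deburr=shift 3, anneal=shift 1, press=shift 3, polish=shift 4, grind=shift 4, weld=shift 1, tap=shift 2.

4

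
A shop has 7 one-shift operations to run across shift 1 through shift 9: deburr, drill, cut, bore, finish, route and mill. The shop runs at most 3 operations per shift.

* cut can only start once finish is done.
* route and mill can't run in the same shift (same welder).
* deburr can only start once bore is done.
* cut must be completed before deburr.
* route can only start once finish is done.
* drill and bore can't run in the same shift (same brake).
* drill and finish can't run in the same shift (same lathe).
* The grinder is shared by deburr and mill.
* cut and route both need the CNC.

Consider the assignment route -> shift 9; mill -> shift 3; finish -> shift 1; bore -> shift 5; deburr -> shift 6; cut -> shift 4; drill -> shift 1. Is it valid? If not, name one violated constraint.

Invalid. drill and finish can't run in the same shift (same lathe).

route can only start once finish is done — holds.
drill and bore can't run in the same shift (same brake) — holds.
cut and route both need the CNC — holds.
drill and finish can't run in the same shift (same lathe) — violated.
route and mill can't run in the same shift (same welder) — holds.
deburr can only start once bore is done — holds.
cut must be completed before deburr — holds.
The grinder is shared by deburr and mill — holds.
The shop runs at most 3 operations per shift — holds.
cut can only start once finish is done — holds.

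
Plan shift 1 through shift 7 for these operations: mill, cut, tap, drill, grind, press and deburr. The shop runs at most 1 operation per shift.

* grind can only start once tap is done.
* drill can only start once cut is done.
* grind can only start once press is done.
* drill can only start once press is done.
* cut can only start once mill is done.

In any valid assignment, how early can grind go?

shift 3

Precedence pushes grind to at least shift 2.
grind at shift 3 is achievable: grind=shift 3, mill=shift 4, tap=shift 2, cut=shift 5, deburr=shift 7, drill=shift 6, press=shift 1.
Nothing earlier works — the capacity limit rule out every shift before shift 3.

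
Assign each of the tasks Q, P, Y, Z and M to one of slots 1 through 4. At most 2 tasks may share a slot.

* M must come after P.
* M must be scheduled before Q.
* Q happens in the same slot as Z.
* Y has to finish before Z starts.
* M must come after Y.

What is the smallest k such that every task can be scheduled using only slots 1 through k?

The precedence chain requires at least 3 distinct slots.
With at most 2 per slot and 5 tasks, at least 3 slots are needed.
3 works (last occupied slot: 3): for example Z -> 3, Q -> 3, M -> 2, P -> 1, Y -> 1.

3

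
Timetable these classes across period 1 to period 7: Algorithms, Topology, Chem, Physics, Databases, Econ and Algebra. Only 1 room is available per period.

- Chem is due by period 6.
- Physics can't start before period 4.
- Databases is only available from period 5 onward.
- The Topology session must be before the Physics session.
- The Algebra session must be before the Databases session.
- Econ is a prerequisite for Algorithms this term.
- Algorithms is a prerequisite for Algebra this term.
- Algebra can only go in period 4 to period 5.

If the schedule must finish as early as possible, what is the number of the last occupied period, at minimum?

The precedence chain requires at least 4 distinct periods.
With at most 1 per period and 7 classes, at least 7 periods are needed.
Databases can't be placed before period 5, so the schedule must run through at least period 5.
7 works (last occupied period: period 7): for example Topology=period 6; Physics=period 7; Chem=period 1; Algorithms=period 3; Algebra=period 4; Econ=period 2; Databases=period 5.

period 7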